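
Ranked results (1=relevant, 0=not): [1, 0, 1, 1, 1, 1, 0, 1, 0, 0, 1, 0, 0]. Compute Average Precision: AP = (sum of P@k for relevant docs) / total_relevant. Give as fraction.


Computing P@k for each relevant position:
Position 1: relevant, P@1 = 1/1 = 1
Position 2: not relevant
Position 3: relevant, P@3 = 2/3 = 2/3
Position 4: relevant, P@4 = 3/4 = 3/4
Position 5: relevant, P@5 = 4/5 = 4/5
Position 6: relevant, P@6 = 5/6 = 5/6
Position 7: not relevant
Position 8: relevant, P@8 = 6/8 = 3/4
Position 9: not relevant
Position 10: not relevant
Position 11: relevant, P@11 = 7/11 = 7/11
Position 12: not relevant
Position 13: not relevant
Sum of P@k = 1 + 2/3 + 3/4 + 4/5 + 5/6 + 3/4 + 7/11 = 299/55
AP = 299/55 / 7 = 299/385

299/385


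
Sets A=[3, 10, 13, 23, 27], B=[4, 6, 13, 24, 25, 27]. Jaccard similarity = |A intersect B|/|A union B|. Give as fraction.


A intersect B = [13, 27]
|A intersect B| = 2
A union B = [3, 4, 6, 10, 13, 23, 24, 25, 27]
|A union B| = 9
Jaccard = 2/9 = 2/9

2/9


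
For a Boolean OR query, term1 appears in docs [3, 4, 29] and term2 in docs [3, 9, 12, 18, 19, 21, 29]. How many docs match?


Boolean OR: find union of posting lists
term1 docs: [3, 4, 29]
term2 docs: [3, 9, 12, 18, 19, 21, 29]
Union: [3, 4, 9, 12, 18, 19, 21, 29]
|union| = 8

8


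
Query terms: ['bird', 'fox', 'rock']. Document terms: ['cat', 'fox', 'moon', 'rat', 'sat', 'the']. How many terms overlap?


Query terms: ['bird', 'fox', 'rock']
Document terms: ['cat', 'fox', 'moon', 'rat', 'sat', 'the']
Common terms: ['fox']
Overlap count = 1

1


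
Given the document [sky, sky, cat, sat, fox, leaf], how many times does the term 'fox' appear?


Document has 6 words
Scanning for 'fox':
Found at positions: [4]
Count = 1

1


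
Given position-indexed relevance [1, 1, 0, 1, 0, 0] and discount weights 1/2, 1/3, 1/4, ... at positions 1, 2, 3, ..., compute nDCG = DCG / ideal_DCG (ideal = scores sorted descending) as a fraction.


Position discount weights w_i = 1/(i+1) for i=1..6:
Weights = [1/2, 1/3, 1/4, 1/5, 1/6, 1/7]
Actual relevance: [1, 1, 0, 1, 0, 0]
DCG = 1/2 + 1/3 + 0/4 + 1/5 + 0/6 + 0/7 = 31/30
Ideal relevance (sorted desc): [1, 1, 1, 0, 0, 0]
Ideal DCG = 1/2 + 1/3 + 1/4 + 0/5 + 0/6 + 0/7 = 13/12
nDCG = DCG / ideal_DCG = 31/30 / 13/12 = 62/65

62/65


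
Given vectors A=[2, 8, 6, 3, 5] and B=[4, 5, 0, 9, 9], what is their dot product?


Dot product = sum of element-wise products
A[0]*B[0] = 2*4 = 8
A[1]*B[1] = 8*5 = 40
A[2]*B[2] = 6*0 = 0
A[3]*B[3] = 3*9 = 27
A[4]*B[4] = 5*9 = 45
Sum = 8 + 40 + 0 + 27 + 45 = 120

120


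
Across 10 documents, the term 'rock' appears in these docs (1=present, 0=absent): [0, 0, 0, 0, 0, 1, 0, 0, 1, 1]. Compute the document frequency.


Checking each document for 'rock':
Doc 1: absent
Doc 2: absent
Doc 3: absent
Doc 4: absent
Doc 5: absent
Doc 6: present
Doc 7: absent
Doc 8: absent
Doc 9: present
Doc 10: present
df = sum of presences = 0 + 0 + 0 + 0 + 0 + 1 + 0 + 0 + 1 + 1 = 3

3


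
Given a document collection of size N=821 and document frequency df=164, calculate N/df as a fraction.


IDF ratio = N / df
= 821 / 164
= 821/164

821/164


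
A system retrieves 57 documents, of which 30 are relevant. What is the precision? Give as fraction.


Precision = relevant_retrieved / total_retrieved
= 30 / 57
= 30 / (30 + 27)
= 10/19

10/19


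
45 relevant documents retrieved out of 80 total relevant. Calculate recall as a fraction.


Recall = retrieved_relevant / total_relevant
= 45 / 80
= 45 / (45 + 35)
= 9/16

9/16


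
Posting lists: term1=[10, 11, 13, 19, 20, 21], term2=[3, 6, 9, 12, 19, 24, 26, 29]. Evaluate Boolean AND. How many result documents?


Boolean AND: find intersection of posting lists
term1 docs: [10, 11, 13, 19, 20, 21]
term2 docs: [3, 6, 9, 12, 19, 24, 26, 29]
Intersection: [19]
|intersection| = 1

1


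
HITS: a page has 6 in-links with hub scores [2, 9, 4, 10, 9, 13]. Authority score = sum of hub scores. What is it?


Authority = sum of hub scores of in-linkers
In-link 1: hub score = 2
In-link 2: hub score = 9
In-link 3: hub score = 4
In-link 4: hub score = 10
In-link 5: hub score = 9
In-link 6: hub score = 13
Authority = 2 + 9 + 4 + 10 + 9 + 13 = 47

47


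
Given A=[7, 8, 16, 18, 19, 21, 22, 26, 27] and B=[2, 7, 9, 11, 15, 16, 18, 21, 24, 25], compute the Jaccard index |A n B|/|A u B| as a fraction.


A intersect B = [7, 16, 18, 21]
|A intersect B| = 4
A union B = [2, 7, 8, 9, 11, 15, 16, 18, 19, 21, 22, 24, 25, 26, 27]
|A union B| = 15
Jaccard = 4/15 = 4/15

4/15


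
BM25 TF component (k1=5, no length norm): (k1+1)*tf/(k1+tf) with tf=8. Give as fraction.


BM25 TF component = (k1+1)*tf / (k1+tf)
k1 = 5, tf = 8
Numerator = (5+1)*8 = 48
Denominator = 5 + 8 = 13
= 48/13 = 48/13

48/13


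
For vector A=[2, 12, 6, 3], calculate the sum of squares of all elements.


|A|^2 = sum of squared components
A[0]^2 = 2^2 = 4
A[1]^2 = 12^2 = 144
A[2]^2 = 6^2 = 36
A[3]^2 = 3^2 = 9
Sum = 4 + 144 + 36 + 9 = 193

193


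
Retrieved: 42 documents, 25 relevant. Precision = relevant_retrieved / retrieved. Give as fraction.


Precision = relevant_retrieved / total_retrieved
= 25 / 42
= 25 / (25 + 17)
= 25/42

25/42


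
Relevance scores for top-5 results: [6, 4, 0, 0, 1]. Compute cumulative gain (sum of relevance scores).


Cumulative Gain = sum of relevance scores
Position 1: rel=6, running sum=6
Position 2: rel=4, running sum=10
Position 3: rel=0, running sum=10
Position 4: rel=0, running sum=10
Position 5: rel=1, running sum=11
CG = 11

11


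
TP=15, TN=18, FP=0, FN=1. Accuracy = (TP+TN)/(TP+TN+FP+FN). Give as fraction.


Accuracy = (TP + TN) / (TP + TN + FP + FN)
TP + TN = 15 + 18 = 33
Total = 15 + 18 + 0 + 1 = 34
Accuracy = 33 / 34 = 33/34

33/34


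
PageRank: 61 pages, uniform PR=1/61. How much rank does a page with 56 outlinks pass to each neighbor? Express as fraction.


Initial PR = 1/61 = 1/61
Outlinks = 56
Contribution per link = PR / outlinks
= 1/61 / 56
= 1/3416

1/3416


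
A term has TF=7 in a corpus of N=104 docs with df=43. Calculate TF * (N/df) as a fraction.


TF * (N/df)
= 7 * (104/43)
= 7 * 104/43
= 728/43

728/43


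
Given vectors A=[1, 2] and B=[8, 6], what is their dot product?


Dot product = sum of element-wise products
A[0]*B[0] = 1*8 = 8
A[1]*B[1] = 2*6 = 12
Sum = 8 + 12 = 20

20


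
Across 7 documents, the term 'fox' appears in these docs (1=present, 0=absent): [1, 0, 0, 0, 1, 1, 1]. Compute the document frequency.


Checking each document for 'fox':
Doc 1: present
Doc 2: absent
Doc 3: absent
Doc 4: absent
Doc 5: present
Doc 6: present
Doc 7: present
df = sum of presences = 1 + 0 + 0 + 0 + 1 + 1 + 1 = 4

4


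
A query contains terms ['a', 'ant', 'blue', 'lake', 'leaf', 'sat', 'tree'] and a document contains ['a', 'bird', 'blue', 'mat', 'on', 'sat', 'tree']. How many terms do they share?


Query terms: ['a', 'ant', 'blue', 'lake', 'leaf', 'sat', 'tree']
Document terms: ['a', 'bird', 'blue', 'mat', 'on', 'sat', 'tree']
Common terms: ['a', 'blue', 'sat', 'tree']
Overlap count = 4

4


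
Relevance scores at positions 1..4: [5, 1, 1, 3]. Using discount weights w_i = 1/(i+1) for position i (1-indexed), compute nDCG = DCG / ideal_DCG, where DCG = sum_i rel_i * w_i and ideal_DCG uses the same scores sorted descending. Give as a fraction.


Position discount weights w_i = 1/(i+1) for i=1..4:
Weights = [1/2, 1/3, 1/4, 1/5]
Actual relevance: [5, 1, 1, 3]
DCG = 5/2 + 1/3 + 1/4 + 3/5 = 221/60
Ideal relevance (sorted desc): [5, 3, 1, 1]
Ideal DCG = 5/2 + 3/3 + 1/4 + 1/5 = 79/20
nDCG = DCG / ideal_DCG = 221/60 / 79/20 = 221/237

221/237


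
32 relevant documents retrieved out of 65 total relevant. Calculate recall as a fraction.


Recall = retrieved_relevant / total_relevant
= 32 / 65
= 32 / (32 + 33)
= 32/65

32/65


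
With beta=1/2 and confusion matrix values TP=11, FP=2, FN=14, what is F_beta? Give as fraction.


P = TP/(TP+FP) = 11/13 = 11/13
R = TP/(TP+FN) = 11/25 = 11/25
beta^2 = 1/2^2 = 1/4
(1 + beta^2) = 5/4
Numerator = (1+beta^2)*P*R = 121/260
Denominator = beta^2*P + R = 11/52 + 11/25 = 847/1300
F_beta = 5/7

5/7


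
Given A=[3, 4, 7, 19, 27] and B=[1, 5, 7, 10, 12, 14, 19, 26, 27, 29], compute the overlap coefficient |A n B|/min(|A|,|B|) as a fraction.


A intersect B = [7, 19, 27]
|A intersect B| = 3
min(|A|, |B|) = min(5, 10) = 5
Overlap = 3 / 5 = 3/5

3/5


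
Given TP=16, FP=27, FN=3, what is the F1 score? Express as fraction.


F1 = 2 * P * R / (P + R)
P = TP/(TP+FP) = 16/43 = 16/43
R = TP/(TP+FN) = 16/19 = 16/19
2 * P * R = 2 * 16/43 * 16/19 = 512/817
P + R = 16/43 + 16/19 = 992/817
F1 = 512/817 / 992/817 = 16/31

16/31


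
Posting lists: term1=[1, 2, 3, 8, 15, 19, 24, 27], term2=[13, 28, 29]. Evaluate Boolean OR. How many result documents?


Boolean OR: find union of posting lists
term1 docs: [1, 2, 3, 8, 15, 19, 24, 27]
term2 docs: [13, 28, 29]
Union: [1, 2, 3, 8, 13, 15, 19, 24, 27, 28, 29]
|union| = 11

11


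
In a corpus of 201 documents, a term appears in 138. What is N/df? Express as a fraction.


IDF ratio = N / df
= 201 / 138
= 67/46

67/46


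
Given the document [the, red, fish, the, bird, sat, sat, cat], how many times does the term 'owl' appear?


Document has 8 words
Scanning for 'owl':
Term not found in document
Count = 0

0


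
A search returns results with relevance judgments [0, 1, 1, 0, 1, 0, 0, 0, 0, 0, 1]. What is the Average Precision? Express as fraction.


Computing P@k for each relevant position:
Position 1: not relevant
Position 2: relevant, P@2 = 1/2 = 1/2
Position 3: relevant, P@3 = 2/3 = 2/3
Position 4: not relevant
Position 5: relevant, P@5 = 3/5 = 3/5
Position 6: not relevant
Position 7: not relevant
Position 8: not relevant
Position 9: not relevant
Position 10: not relevant
Position 11: relevant, P@11 = 4/11 = 4/11
Sum of P@k = 1/2 + 2/3 + 3/5 + 4/11 = 703/330
AP = 703/330 / 4 = 703/1320

703/1320


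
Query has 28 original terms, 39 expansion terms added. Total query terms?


Original terms: 28
Expansion terms: 39
Total = 28 + 39 = 67

67


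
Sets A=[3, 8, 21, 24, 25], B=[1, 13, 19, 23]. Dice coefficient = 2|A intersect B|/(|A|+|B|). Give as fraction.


A intersect B = []
|A intersect B| = 0
|A| = 5, |B| = 4
Dice = 2*0 / (5+4)
= 0 / 9 = 0

0


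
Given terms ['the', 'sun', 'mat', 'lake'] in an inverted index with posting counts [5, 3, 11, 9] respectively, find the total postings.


Summing posting list sizes:
'the': 5 postings
'sun': 3 postings
'mat': 11 postings
'lake': 9 postings
Total = 5 + 3 + 11 + 9 = 28

28


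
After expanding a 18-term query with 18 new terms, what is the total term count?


Original terms: 18
Expansion terms: 18
Total = 18 + 18 = 36

36


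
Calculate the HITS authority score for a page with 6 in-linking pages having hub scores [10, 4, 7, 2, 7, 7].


Authority = sum of hub scores of in-linkers
In-link 1: hub score = 10
In-link 2: hub score = 4
In-link 3: hub score = 7
In-link 4: hub score = 2
In-link 5: hub score = 7
In-link 6: hub score = 7
Authority = 10 + 4 + 7 + 2 + 7 + 7 = 37

37


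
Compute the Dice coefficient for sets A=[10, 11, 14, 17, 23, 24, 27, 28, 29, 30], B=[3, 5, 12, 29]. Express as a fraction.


A intersect B = [29]
|A intersect B| = 1
|A| = 10, |B| = 4
Dice = 2*1 / (10+4)
= 2 / 14 = 1/7

1/7


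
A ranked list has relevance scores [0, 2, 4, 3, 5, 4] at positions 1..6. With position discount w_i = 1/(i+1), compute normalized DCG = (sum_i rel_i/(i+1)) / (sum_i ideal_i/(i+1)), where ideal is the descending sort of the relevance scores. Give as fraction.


Position discount weights w_i = 1/(i+1) for i=1..6:
Weights = [1/2, 1/3, 1/4, 1/5, 1/6, 1/7]
Actual relevance: [0, 2, 4, 3, 5, 4]
DCG = 0/2 + 2/3 + 4/4 + 3/5 + 5/6 + 4/7 = 257/70
Ideal relevance (sorted desc): [5, 4, 4, 3, 2, 0]
Ideal DCG = 5/2 + 4/3 + 4/4 + 3/5 + 2/6 + 0/7 = 173/30
nDCG = DCG / ideal_DCG = 257/70 / 173/30 = 771/1211

771/1211


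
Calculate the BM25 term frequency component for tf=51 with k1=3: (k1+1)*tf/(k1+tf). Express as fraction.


BM25 TF component = (k1+1)*tf / (k1+tf)
k1 = 3, tf = 51
Numerator = (3+1)*51 = 204
Denominator = 3 + 51 = 54
= 204/54 = 34/9

34/9


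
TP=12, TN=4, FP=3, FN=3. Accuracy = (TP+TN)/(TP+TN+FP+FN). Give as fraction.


Accuracy = (TP + TN) / (TP + TN + FP + FN)
TP + TN = 12 + 4 = 16
Total = 12 + 4 + 3 + 3 = 22
Accuracy = 16 / 22 = 8/11

8/11


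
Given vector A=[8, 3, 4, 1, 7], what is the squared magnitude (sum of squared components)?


|A|^2 = sum of squared components
A[0]^2 = 8^2 = 64
A[1]^2 = 3^2 = 9
A[2]^2 = 4^2 = 16
A[3]^2 = 1^2 = 1
A[4]^2 = 7^2 = 49
Sum = 64 + 9 + 16 + 1 + 49 = 139

139


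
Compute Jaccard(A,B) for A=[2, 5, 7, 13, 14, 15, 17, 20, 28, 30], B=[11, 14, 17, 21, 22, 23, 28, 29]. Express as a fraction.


A intersect B = [14, 17, 28]
|A intersect B| = 3
A union B = [2, 5, 7, 11, 13, 14, 15, 17, 20, 21, 22, 23, 28, 29, 30]
|A union B| = 15
Jaccard = 3/15 = 1/5

1/5


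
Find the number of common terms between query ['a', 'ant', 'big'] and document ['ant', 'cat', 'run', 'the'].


Query terms: ['a', 'ant', 'big']
Document terms: ['ant', 'cat', 'run', 'the']
Common terms: ['ant']
Overlap count = 1

1


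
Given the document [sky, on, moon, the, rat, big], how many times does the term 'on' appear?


Document has 6 words
Scanning for 'on':
Found at positions: [1]
Count = 1

1


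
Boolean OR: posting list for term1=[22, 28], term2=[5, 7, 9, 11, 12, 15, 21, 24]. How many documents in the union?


Boolean OR: find union of posting lists
term1 docs: [22, 28]
term2 docs: [5, 7, 9, 11, 12, 15, 21, 24]
Union: [5, 7, 9, 11, 12, 15, 21, 22, 24, 28]
|union| = 10

10


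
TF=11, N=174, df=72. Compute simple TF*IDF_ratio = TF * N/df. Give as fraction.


TF * (N/df)
= 11 * (174/72)
= 11 * 29/12
= 319/12

319/12


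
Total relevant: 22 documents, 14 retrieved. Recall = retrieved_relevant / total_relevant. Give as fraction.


Recall = retrieved_relevant / total_relevant
= 14 / 22
= 14 / (14 + 8)
= 7/11

7/11


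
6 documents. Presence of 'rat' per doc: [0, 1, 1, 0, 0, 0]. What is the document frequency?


Checking each document for 'rat':
Doc 1: absent
Doc 2: present
Doc 3: present
Doc 4: absent
Doc 5: absent
Doc 6: absent
df = sum of presences = 0 + 1 + 1 + 0 + 0 + 0 = 2

2


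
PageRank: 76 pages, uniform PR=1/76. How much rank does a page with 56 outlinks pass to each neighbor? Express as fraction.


Initial PR = 1/76 = 1/76
Outlinks = 56
Contribution per link = PR / outlinks
= 1/76 / 56
= 1/4256

1/4256


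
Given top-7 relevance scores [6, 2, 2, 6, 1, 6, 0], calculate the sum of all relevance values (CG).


Cumulative Gain = sum of relevance scores
Position 1: rel=6, running sum=6
Position 2: rel=2, running sum=8
Position 3: rel=2, running sum=10
Position 4: rel=6, running sum=16
Position 5: rel=1, running sum=17
Position 6: rel=6, running sum=23
Position 7: rel=0, running sum=23
CG = 23

23


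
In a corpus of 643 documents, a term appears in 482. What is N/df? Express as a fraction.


IDF ratio = N / df
= 643 / 482
= 643/482

643/482


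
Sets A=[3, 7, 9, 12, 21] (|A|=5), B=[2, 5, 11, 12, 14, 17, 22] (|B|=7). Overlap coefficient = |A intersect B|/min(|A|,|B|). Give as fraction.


A intersect B = [12]
|A intersect B| = 1
min(|A|, |B|) = min(5, 7) = 5
Overlap = 1 / 5 = 1/5

1/5


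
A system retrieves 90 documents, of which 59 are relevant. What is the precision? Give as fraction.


Precision = relevant_retrieved / total_retrieved
= 59 / 90
= 59 / (59 + 31)
= 59/90

59/90


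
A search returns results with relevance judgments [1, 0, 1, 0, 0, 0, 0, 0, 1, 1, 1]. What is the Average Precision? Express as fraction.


Computing P@k for each relevant position:
Position 1: relevant, P@1 = 1/1 = 1
Position 2: not relevant
Position 3: relevant, P@3 = 2/3 = 2/3
Position 4: not relevant
Position 5: not relevant
Position 6: not relevant
Position 7: not relevant
Position 8: not relevant
Position 9: relevant, P@9 = 3/9 = 1/3
Position 10: relevant, P@10 = 4/10 = 2/5
Position 11: relevant, P@11 = 5/11 = 5/11
Sum of P@k = 1 + 2/3 + 1/3 + 2/5 + 5/11 = 157/55
AP = 157/55 / 5 = 157/275

157/275


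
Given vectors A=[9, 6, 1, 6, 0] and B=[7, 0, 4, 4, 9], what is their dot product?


Dot product = sum of element-wise products
A[0]*B[0] = 9*7 = 63
A[1]*B[1] = 6*0 = 0
A[2]*B[2] = 1*4 = 4
A[3]*B[3] = 6*4 = 24
A[4]*B[4] = 0*9 = 0
Sum = 63 + 0 + 4 + 24 + 0 = 91

91


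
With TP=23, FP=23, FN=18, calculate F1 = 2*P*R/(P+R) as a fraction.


F1 = 2 * P * R / (P + R)
P = TP/(TP+FP) = 23/46 = 1/2
R = TP/(TP+FN) = 23/41 = 23/41
2 * P * R = 2 * 1/2 * 23/41 = 23/41
P + R = 1/2 + 23/41 = 87/82
F1 = 23/41 / 87/82 = 46/87

46/87


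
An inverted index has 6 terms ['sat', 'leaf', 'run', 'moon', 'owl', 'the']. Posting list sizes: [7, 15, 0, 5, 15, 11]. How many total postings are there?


Summing posting list sizes:
'sat': 7 postings
'leaf': 15 postings
'run': 0 postings
'moon': 5 postings
'owl': 15 postings
'the': 11 postings
Total = 7 + 15 + 0 + 5 + 15 + 11 = 53

53


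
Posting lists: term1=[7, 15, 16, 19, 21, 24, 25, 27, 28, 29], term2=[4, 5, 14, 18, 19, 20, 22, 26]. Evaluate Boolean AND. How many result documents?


Boolean AND: find intersection of posting lists
term1 docs: [7, 15, 16, 19, 21, 24, 25, 27, 28, 29]
term2 docs: [4, 5, 14, 18, 19, 20, 22, 26]
Intersection: [19]
|intersection| = 1

1


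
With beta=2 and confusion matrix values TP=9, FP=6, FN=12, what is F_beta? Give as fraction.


P = TP/(TP+FP) = 9/15 = 3/5
R = TP/(TP+FN) = 9/21 = 3/7
beta^2 = 2^2 = 4
(1 + beta^2) = 5
Numerator = (1+beta^2)*P*R = 9/7
Denominator = beta^2*P + R = 12/5 + 3/7 = 99/35
F_beta = 5/11

5/11


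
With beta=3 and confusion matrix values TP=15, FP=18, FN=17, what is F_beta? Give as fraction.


P = TP/(TP+FP) = 15/33 = 5/11
R = TP/(TP+FN) = 15/32 = 15/32
beta^2 = 3^2 = 9
(1 + beta^2) = 10
Numerator = (1+beta^2)*P*R = 375/176
Denominator = beta^2*P + R = 45/11 + 15/32 = 1605/352
F_beta = 50/107

50/107


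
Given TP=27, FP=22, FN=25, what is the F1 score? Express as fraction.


F1 = 2 * P * R / (P + R)
P = TP/(TP+FP) = 27/49 = 27/49
R = TP/(TP+FN) = 27/52 = 27/52
2 * P * R = 2 * 27/49 * 27/52 = 729/1274
P + R = 27/49 + 27/52 = 2727/2548
F1 = 729/1274 / 2727/2548 = 54/101

54/101


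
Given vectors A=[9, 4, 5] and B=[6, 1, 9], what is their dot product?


Dot product = sum of element-wise products
A[0]*B[0] = 9*6 = 54
A[1]*B[1] = 4*1 = 4
A[2]*B[2] = 5*9 = 45
Sum = 54 + 4 + 45 = 103

103


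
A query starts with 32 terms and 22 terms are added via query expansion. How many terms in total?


Original terms: 32
Expansion terms: 22
Total = 32 + 22 = 54

54


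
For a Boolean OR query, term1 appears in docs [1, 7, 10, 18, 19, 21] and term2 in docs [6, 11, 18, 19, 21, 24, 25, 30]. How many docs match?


Boolean OR: find union of posting lists
term1 docs: [1, 7, 10, 18, 19, 21]
term2 docs: [6, 11, 18, 19, 21, 24, 25, 30]
Union: [1, 6, 7, 10, 11, 18, 19, 21, 24, 25, 30]
|union| = 11

11


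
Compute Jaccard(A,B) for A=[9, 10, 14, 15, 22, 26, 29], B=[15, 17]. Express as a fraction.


A intersect B = [15]
|A intersect B| = 1
A union B = [9, 10, 14, 15, 17, 22, 26, 29]
|A union B| = 8
Jaccard = 1/8 = 1/8

1/8


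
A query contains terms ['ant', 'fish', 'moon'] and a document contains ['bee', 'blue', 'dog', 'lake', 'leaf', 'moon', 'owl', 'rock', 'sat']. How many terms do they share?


Query terms: ['ant', 'fish', 'moon']
Document terms: ['bee', 'blue', 'dog', 'lake', 'leaf', 'moon', 'owl', 'rock', 'sat']
Common terms: ['moon']
Overlap count = 1

1


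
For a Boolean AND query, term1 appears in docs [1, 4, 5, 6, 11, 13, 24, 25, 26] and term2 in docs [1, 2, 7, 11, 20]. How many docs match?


Boolean AND: find intersection of posting lists
term1 docs: [1, 4, 5, 6, 11, 13, 24, 25, 26]
term2 docs: [1, 2, 7, 11, 20]
Intersection: [1, 11]
|intersection| = 2

2


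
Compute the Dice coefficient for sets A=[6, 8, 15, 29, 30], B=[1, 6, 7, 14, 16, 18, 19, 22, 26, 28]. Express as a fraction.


A intersect B = [6]
|A intersect B| = 1
|A| = 5, |B| = 10
Dice = 2*1 / (5+10)
= 2 / 15 = 2/15

2/15


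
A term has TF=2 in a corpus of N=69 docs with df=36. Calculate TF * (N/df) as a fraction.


TF * (N/df)
= 2 * (69/36)
= 2 * 23/12
= 23/6

23/6


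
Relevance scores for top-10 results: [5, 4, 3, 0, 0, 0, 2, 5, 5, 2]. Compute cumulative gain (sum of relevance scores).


Cumulative Gain = sum of relevance scores
Position 1: rel=5, running sum=5
Position 2: rel=4, running sum=9
Position 3: rel=3, running sum=12
Position 4: rel=0, running sum=12
Position 5: rel=0, running sum=12
Position 6: rel=0, running sum=12
Position 7: rel=2, running sum=14
Position 8: rel=5, running sum=19
Position 9: rel=5, running sum=24
Position 10: rel=2, running sum=26
CG = 26

26


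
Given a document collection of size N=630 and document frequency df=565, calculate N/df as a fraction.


IDF ratio = N / df
= 630 / 565
= 126/113

126/113


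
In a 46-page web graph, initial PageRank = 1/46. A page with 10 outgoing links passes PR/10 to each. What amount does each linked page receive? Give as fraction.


Initial PR = 1/46 = 1/46
Outlinks = 10
Contribution per link = PR / outlinks
= 1/46 / 10
= 1/460

1/460


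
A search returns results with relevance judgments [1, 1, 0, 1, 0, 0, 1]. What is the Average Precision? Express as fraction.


Computing P@k for each relevant position:
Position 1: relevant, P@1 = 1/1 = 1
Position 2: relevant, P@2 = 2/2 = 1
Position 3: not relevant
Position 4: relevant, P@4 = 3/4 = 3/4
Position 5: not relevant
Position 6: not relevant
Position 7: relevant, P@7 = 4/7 = 4/7
Sum of P@k = 1 + 1 + 3/4 + 4/7 = 93/28
AP = 93/28 / 4 = 93/112

93/112


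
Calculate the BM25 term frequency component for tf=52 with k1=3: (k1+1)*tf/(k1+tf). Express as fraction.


BM25 TF component = (k1+1)*tf / (k1+tf)
k1 = 3, tf = 52
Numerator = (3+1)*52 = 208
Denominator = 3 + 52 = 55
= 208/55 = 208/55

208/55


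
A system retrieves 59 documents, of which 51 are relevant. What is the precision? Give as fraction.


Precision = relevant_retrieved / total_retrieved
= 51 / 59
= 51 / (51 + 8)
= 51/59

51/59


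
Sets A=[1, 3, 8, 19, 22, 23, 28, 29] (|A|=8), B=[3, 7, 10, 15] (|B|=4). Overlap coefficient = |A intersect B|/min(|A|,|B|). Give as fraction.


A intersect B = [3]
|A intersect B| = 1
min(|A|, |B|) = min(8, 4) = 4
Overlap = 1 / 4 = 1/4

1/4


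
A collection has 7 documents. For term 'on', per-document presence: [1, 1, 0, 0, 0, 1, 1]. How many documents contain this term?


Checking each document for 'on':
Doc 1: present
Doc 2: present
Doc 3: absent
Doc 4: absent
Doc 5: absent
Doc 6: present
Doc 7: present
df = sum of presences = 1 + 1 + 0 + 0 + 0 + 1 + 1 = 4

4


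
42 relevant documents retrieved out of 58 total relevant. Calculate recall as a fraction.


Recall = retrieved_relevant / total_relevant
= 42 / 58
= 42 / (42 + 16)
= 21/29

21/29


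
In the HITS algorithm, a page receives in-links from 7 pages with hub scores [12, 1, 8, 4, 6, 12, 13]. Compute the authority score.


Authority = sum of hub scores of in-linkers
In-link 1: hub score = 12
In-link 2: hub score = 1
In-link 3: hub score = 8
In-link 4: hub score = 4
In-link 5: hub score = 6
In-link 6: hub score = 12
In-link 7: hub score = 13
Authority = 12 + 1 + 8 + 4 + 6 + 12 + 13 = 56

56


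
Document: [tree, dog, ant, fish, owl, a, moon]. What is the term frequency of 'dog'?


Document has 7 words
Scanning for 'dog':
Found at positions: [1]
Count = 1

1


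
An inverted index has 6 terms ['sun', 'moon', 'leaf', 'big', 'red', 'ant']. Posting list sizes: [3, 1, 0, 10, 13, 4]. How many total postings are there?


Summing posting list sizes:
'sun': 3 postings
'moon': 1 postings
'leaf': 0 postings
'big': 10 postings
'red': 13 postings
'ant': 4 postings
Total = 3 + 1 + 0 + 10 + 13 + 4 = 31

31


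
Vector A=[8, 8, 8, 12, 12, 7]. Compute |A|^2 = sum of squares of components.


|A|^2 = sum of squared components
A[0]^2 = 8^2 = 64
A[1]^2 = 8^2 = 64
A[2]^2 = 8^2 = 64
A[3]^2 = 12^2 = 144
A[4]^2 = 12^2 = 144
A[5]^2 = 7^2 = 49
Sum = 64 + 64 + 64 + 144 + 144 + 49 = 529

529


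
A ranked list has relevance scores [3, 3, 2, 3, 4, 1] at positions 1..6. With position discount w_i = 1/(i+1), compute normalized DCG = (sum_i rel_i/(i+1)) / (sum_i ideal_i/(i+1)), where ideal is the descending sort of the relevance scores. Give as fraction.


Position discount weights w_i = 1/(i+1) for i=1..6:
Weights = [1/2, 1/3, 1/4, 1/5, 1/6, 1/7]
Actual relevance: [3, 3, 2, 3, 4, 1]
DCG = 3/2 + 3/3 + 2/4 + 3/5 + 4/6 + 1/7 = 463/105
Ideal relevance (sorted desc): [4, 3, 3, 3, 2, 1]
Ideal DCG = 4/2 + 3/3 + 3/4 + 3/5 + 2/6 + 1/7 = 2027/420
nDCG = DCG / ideal_DCG = 463/105 / 2027/420 = 1852/2027

1852/2027


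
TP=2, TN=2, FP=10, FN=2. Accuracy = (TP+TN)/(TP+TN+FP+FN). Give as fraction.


Accuracy = (TP + TN) / (TP + TN + FP + FN)
TP + TN = 2 + 2 = 4
Total = 2 + 2 + 10 + 2 = 16
Accuracy = 4 / 16 = 1/4

1/4


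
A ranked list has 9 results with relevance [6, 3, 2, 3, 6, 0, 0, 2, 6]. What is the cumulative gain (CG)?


Cumulative Gain = sum of relevance scores
Position 1: rel=6, running sum=6
Position 2: rel=3, running sum=9
Position 3: rel=2, running sum=11
Position 4: rel=3, running sum=14
Position 5: rel=6, running sum=20
Position 6: rel=0, running sum=20
Position 7: rel=0, running sum=20
Position 8: rel=2, running sum=22
Position 9: rel=6, running sum=28
CG = 28

28


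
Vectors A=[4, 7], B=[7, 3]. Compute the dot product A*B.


Dot product = sum of element-wise products
A[0]*B[0] = 4*7 = 28
A[1]*B[1] = 7*3 = 21
Sum = 28 + 21 = 49

49


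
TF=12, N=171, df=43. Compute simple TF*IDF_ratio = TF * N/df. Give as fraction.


TF * (N/df)
= 12 * (171/43)
= 12 * 171/43
= 2052/43

2052/43


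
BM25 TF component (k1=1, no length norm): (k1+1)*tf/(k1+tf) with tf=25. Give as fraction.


BM25 TF component = (k1+1)*tf / (k1+tf)
k1 = 1, tf = 25
Numerator = (1+1)*25 = 50
Denominator = 1 + 25 = 26
= 50/26 = 25/13

25/13


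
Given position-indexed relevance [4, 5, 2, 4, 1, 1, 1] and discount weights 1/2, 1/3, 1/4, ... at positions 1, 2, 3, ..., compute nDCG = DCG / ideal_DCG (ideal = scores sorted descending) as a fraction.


Position discount weights w_i = 1/(i+1) for i=1..7:
Weights = [1/2, 1/3, 1/4, 1/5, 1/6, 1/7, 1/8]
Actual relevance: [4, 5, 2, 4, 1, 1, 1]
DCG = 4/2 + 5/3 + 2/4 + 4/5 + 1/6 + 1/7 + 1/8 = 4537/840
Ideal relevance (sorted desc): [5, 4, 4, 2, 1, 1, 1]
Ideal DCG = 5/2 + 4/3 + 4/4 + 2/5 + 1/6 + 1/7 + 1/8 = 1587/280
nDCG = DCG / ideal_DCG = 4537/840 / 1587/280 = 4537/4761

4537/4761


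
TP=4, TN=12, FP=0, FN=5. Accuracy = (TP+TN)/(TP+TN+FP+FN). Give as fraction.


Accuracy = (TP + TN) / (TP + TN + FP + FN)
TP + TN = 4 + 12 = 16
Total = 4 + 12 + 0 + 5 = 21
Accuracy = 16 / 21 = 16/21

16/21


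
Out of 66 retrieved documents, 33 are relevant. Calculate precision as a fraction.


Precision = relevant_retrieved / total_retrieved
= 33 / 66
= 33 / (33 + 33)
= 1/2

1/2


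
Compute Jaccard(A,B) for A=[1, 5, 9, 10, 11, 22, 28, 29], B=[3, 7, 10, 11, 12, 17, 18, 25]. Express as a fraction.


A intersect B = [10, 11]
|A intersect B| = 2
A union B = [1, 3, 5, 7, 9, 10, 11, 12, 17, 18, 22, 25, 28, 29]
|A union B| = 14
Jaccard = 2/14 = 1/7

1/7


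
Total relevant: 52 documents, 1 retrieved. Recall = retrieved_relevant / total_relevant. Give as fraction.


Recall = retrieved_relevant / total_relevant
= 1 / 52
= 1 / (1 + 51)
= 1/52

1/52


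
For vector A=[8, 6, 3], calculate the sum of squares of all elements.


|A|^2 = sum of squared components
A[0]^2 = 8^2 = 64
A[1]^2 = 6^2 = 36
A[2]^2 = 3^2 = 9
Sum = 64 + 36 + 9 = 109

109


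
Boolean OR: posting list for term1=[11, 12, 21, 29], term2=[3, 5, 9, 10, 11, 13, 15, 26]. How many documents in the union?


Boolean OR: find union of posting lists
term1 docs: [11, 12, 21, 29]
term2 docs: [3, 5, 9, 10, 11, 13, 15, 26]
Union: [3, 5, 9, 10, 11, 12, 13, 15, 21, 26, 29]
|union| = 11

11


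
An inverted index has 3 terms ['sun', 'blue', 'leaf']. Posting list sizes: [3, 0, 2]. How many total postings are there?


Summing posting list sizes:
'sun': 3 postings
'blue': 0 postings
'leaf': 2 postings
Total = 3 + 0 + 2 = 5

5


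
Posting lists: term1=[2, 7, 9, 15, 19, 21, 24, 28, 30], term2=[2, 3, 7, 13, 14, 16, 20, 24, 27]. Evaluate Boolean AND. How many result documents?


Boolean AND: find intersection of posting lists
term1 docs: [2, 7, 9, 15, 19, 21, 24, 28, 30]
term2 docs: [2, 3, 7, 13, 14, 16, 20, 24, 27]
Intersection: [2, 7, 24]
|intersection| = 3

3


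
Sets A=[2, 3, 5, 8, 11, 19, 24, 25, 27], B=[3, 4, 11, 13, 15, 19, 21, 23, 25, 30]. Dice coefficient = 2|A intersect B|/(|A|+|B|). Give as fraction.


A intersect B = [3, 11, 19, 25]
|A intersect B| = 4
|A| = 9, |B| = 10
Dice = 2*4 / (9+10)
= 8 / 19 = 8/19

8/19


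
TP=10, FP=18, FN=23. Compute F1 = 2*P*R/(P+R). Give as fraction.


F1 = 2 * P * R / (P + R)
P = TP/(TP+FP) = 10/28 = 5/14
R = TP/(TP+FN) = 10/33 = 10/33
2 * P * R = 2 * 5/14 * 10/33 = 50/231
P + R = 5/14 + 10/33 = 305/462
F1 = 50/231 / 305/462 = 20/61

20/61


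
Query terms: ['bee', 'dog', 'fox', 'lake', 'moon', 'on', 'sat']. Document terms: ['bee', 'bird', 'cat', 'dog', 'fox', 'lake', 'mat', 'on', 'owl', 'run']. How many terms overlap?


Query terms: ['bee', 'dog', 'fox', 'lake', 'moon', 'on', 'sat']
Document terms: ['bee', 'bird', 'cat', 'dog', 'fox', 'lake', 'mat', 'on', 'owl', 'run']
Common terms: ['bee', 'dog', 'fox', 'lake', 'on']
Overlap count = 5

5


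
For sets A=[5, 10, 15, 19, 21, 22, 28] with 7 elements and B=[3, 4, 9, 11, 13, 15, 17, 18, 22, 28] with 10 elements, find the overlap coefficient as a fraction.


A intersect B = [15, 22, 28]
|A intersect B| = 3
min(|A|, |B|) = min(7, 10) = 7
Overlap = 3 / 7 = 3/7

3/7


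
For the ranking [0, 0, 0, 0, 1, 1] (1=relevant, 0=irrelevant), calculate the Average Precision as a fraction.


Computing P@k for each relevant position:
Position 1: not relevant
Position 2: not relevant
Position 3: not relevant
Position 4: not relevant
Position 5: relevant, P@5 = 1/5 = 1/5
Position 6: relevant, P@6 = 2/6 = 1/3
Sum of P@k = 1/5 + 1/3 = 8/15
AP = 8/15 / 2 = 4/15

4/15


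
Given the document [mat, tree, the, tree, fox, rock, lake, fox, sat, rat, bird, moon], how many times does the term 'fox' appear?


Document has 12 words
Scanning for 'fox':
Found at positions: [4, 7]
Count = 2

2


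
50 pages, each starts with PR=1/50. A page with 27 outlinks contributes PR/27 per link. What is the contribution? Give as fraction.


Initial PR = 1/50 = 1/50
Outlinks = 27
Contribution per link = PR / outlinks
= 1/50 / 27
= 1/1350

1/1350


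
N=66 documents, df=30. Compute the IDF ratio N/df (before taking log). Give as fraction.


IDF ratio = N / df
= 66 / 30
= 11/5

11/5


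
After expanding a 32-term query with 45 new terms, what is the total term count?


Original terms: 32
Expansion terms: 45
Total = 32 + 45 = 77

77


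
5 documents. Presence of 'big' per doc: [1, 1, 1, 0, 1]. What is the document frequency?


Checking each document for 'big':
Doc 1: present
Doc 2: present
Doc 3: present
Doc 4: absent
Doc 5: present
df = sum of presences = 1 + 1 + 1 + 0 + 1 = 4

4


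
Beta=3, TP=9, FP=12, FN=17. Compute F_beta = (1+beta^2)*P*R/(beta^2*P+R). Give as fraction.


P = TP/(TP+FP) = 9/21 = 3/7
R = TP/(TP+FN) = 9/26 = 9/26
beta^2 = 3^2 = 9
(1 + beta^2) = 10
Numerator = (1+beta^2)*P*R = 135/91
Denominator = beta^2*P + R = 27/7 + 9/26 = 765/182
F_beta = 6/17

6/17


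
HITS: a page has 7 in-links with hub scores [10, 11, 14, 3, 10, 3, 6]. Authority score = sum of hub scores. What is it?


Authority = sum of hub scores of in-linkers
In-link 1: hub score = 10
In-link 2: hub score = 11
In-link 3: hub score = 14
In-link 4: hub score = 3
In-link 5: hub score = 10
In-link 6: hub score = 3
In-link 7: hub score = 6
Authority = 10 + 11 + 14 + 3 + 10 + 3 + 6 = 57

57


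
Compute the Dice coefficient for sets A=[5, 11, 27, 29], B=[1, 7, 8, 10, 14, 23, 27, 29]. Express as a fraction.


A intersect B = [27, 29]
|A intersect B| = 2
|A| = 4, |B| = 8
Dice = 2*2 / (4+8)
= 4 / 12 = 1/3

1/3


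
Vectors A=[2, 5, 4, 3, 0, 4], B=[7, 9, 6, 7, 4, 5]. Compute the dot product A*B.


Dot product = sum of element-wise products
A[0]*B[0] = 2*7 = 14
A[1]*B[1] = 5*9 = 45
A[2]*B[2] = 4*6 = 24
A[3]*B[3] = 3*7 = 21
A[4]*B[4] = 0*4 = 0
A[5]*B[5] = 4*5 = 20
Sum = 14 + 45 + 24 + 21 + 0 + 20 = 124

124


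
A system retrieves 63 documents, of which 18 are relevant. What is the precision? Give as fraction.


Precision = relevant_retrieved / total_retrieved
= 18 / 63
= 18 / (18 + 45)
= 2/7

2/7


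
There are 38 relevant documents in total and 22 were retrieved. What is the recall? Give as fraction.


Recall = retrieved_relevant / total_relevant
= 22 / 38
= 22 / (22 + 16)
= 11/19

11/19


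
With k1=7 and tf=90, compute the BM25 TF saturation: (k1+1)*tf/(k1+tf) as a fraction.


BM25 TF component = (k1+1)*tf / (k1+tf)
k1 = 7, tf = 90
Numerator = (7+1)*90 = 720
Denominator = 7 + 90 = 97
= 720/97 = 720/97

720/97


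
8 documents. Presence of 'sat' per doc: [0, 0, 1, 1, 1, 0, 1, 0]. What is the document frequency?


Checking each document for 'sat':
Doc 1: absent
Doc 2: absent
Doc 3: present
Doc 4: present
Doc 5: present
Doc 6: absent
Doc 7: present
Doc 8: absent
df = sum of presences = 0 + 0 + 1 + 1 + 1 + 0 + 1 + 0 = 4

4


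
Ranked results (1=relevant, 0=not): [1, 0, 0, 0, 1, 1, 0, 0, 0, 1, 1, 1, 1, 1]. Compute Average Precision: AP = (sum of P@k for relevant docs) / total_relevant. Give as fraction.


Computing P@k for each relevant position:
Position 1: relevant, P@1 = 1/1 = 1
Position 2: not relevant
Position 3: not relevant
Position 4: not relevant
Position 5: relevant, P@5 = 2/5 = 2/5
Position 6: relevant, P@6 = 3/6 = 1/2
Position 7: not relevant
Position 8: not relevant
Position 9: not relevant
Position 10: relevant, P@10 = 4/10 = 2/5
Position 11: relevant, P@11 = 5/11 = 5/11
Position 12: relevant, P@12 = 6/12 = 1/2
Position 13: relevant, P@13 = 7/13 = 7/13
Position 14: relevant, P@14 = 8/14 = 4/7
Sum of P@k = 1 + 2/5 + 1/2 + 2/5 + 5/11 + 1/2 + 7/13 + 4/7 = 21844/5005
AP = 21844/5005 / 8 = 5461/10010

5461/10010


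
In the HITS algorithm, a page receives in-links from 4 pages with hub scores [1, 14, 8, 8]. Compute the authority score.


Authority = sum of hub scores of in-linkers
In-link 1: hub score = 1
In-link 2: hub score = 14
In-link 3: hub score = 8
In-link 4: hub score = 8
Authority = 1 + 14 + 8 + 8 = 31

31


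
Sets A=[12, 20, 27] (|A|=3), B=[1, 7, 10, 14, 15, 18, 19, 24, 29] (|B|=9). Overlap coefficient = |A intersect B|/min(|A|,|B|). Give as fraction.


A intersect B = []
|A intersect B| = 0
min(|A|, |B|) = min(3, 9) = 3
Overlap = 0 / 3 = 0

0


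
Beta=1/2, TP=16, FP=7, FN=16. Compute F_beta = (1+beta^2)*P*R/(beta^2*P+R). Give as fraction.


P = TP/(TP+FP) = 16/23 = 16/23
R = TP/(TP+FN) = 16/32 = 1/2
beta^2 = 1/2^2 = 1/4
(1 + beta^2) = 5/4
Numerator = (1+beta^2)*P*R = 10/23
Denominator = beta^2*P + R = 4/23 + 1/2 = 31/46
F_beta = 20/31

20/31


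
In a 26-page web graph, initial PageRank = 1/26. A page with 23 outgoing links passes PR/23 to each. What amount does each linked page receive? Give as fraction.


Initial PR = 1/26 = 1/26
Outlinks = 23
Contribution per link = PR / outlinks
= 1/26 / 23
= 1/598

1/598


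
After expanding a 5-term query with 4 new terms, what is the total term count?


Original terms: 5
Expansion terms: 4
Total = 5 + 4 = 9

9


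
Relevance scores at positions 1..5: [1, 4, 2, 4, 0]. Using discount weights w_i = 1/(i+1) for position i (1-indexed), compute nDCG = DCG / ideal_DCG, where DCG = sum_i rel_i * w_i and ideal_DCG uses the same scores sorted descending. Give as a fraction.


Position discount weights w_i = 1/(i+1) for i=1..5:
Weights = [1/2, 1/3, 1/4, 1/5, 1/6]
Actual relevance: [1, 4, 2, 4, 0]
DCG = 1/2 + 4/3 + 2/4 + 4/5 + 0/6 = 47/15
Ideal relevance (sorted desc): [4, 4, 2, 1, 0]
Ideal DCG = 4/2 + 4/3 + 2/4 + 1/5 + 0/6 = 121/30
nDCG = DCG / ideal_DCG = 47/15 / 121/30 = 94/121

94/121


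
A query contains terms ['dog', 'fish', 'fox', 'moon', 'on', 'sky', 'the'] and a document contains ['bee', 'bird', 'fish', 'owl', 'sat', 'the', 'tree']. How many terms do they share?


Query terms: ['dog', 'fish', 'fox', 'moon', 'on', 'sky', 'the']
Document terms: ['bee', 'bird', 'fish', 'owl', 'sat', 'the', 'tree']
Common terms: ['fish', 'the']
Overlap count = 2

2


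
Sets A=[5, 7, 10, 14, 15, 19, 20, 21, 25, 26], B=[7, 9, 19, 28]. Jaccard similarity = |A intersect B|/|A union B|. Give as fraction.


A intersect B = [7, 19]
|A intersect B| = 2
A union B = [5, 7, 9, 10, 14, 15, 19, 20, 21, 25, 26, 28]
|A union B| = 12
Jaccard = 2/12 = 1/6

1/6


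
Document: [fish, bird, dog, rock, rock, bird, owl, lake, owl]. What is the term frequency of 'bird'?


Document has 9 words
Scanning for 'bird':
Found at positions: [1, 5]
Count = 2

2


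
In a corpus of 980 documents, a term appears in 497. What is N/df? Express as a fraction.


IDF ratio = N / df
= 980 / 497
= 140/71

140/71


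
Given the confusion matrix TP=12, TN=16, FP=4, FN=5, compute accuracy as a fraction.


Accuracy = (TP + TN) / (TP + TN + FP + FN)
TP + TN = 12 + 16 = 28
Total = 12 + 16 + 4 + 5 = 37
Accuracy = 28 / 37 = 28/37

28/37


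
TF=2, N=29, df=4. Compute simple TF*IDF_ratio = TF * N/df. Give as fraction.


TF * (N/df)
= 2 * (29/4)
= 2 * 29/4
= 29/2

29/2


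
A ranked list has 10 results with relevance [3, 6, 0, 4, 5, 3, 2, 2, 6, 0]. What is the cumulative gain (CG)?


Cumulative Gain = sum of relevance scores
Position 1: rel=3, running sum=3
Position 2: rel=6, running sum=9
Position 3: rel=0, running sum=9
Position 4: rel=4, running sum=13
Position 5: rel=5, running sum=18
Position 6: rel=3, running sum=21
Position 7: rel=2, running sum=23
Position 8: rel=2, running sum=25
Position 9: rel=6, running sum=31
Position 10: rel=0, running sum=31
CG = 31

31


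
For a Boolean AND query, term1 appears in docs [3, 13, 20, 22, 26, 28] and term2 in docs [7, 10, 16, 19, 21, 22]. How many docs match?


Boolean AND: find intersection of posting lists
term1 docs: [3, 13, 20, 22, 26, 28]
term2 docs: [7, 10, 16, 19, 21, 22]
Intersection: [22]
|intersection| = 1

1


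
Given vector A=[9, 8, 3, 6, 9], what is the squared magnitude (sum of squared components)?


|A|^2 = sum of squared components
A[0]^2 = 9^2 = 81
A[1]^2 = 8^2 = 64
A[2]^2 = 3^2 = 9
A[3]^2 = 6^2 = 36
A[4]^2 = 9^2 = 81
Sum = 81 + 64 + 9 + 36 + 81 = 271

271


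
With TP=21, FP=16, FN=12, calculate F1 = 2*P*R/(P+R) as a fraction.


F1 = 2 * P * R / (P + R)
P = TP/(TP+FP) = 21/37 = 21/37
R = TP/(TP+FN) = 21/33 = 7/11
2 * P * R = 2 * 21/37 * 7/11 = 294/407
P + R = 21/37 + 7/11 = 490/407
F1 = 294/407 / 490/407 = 3/5

3/5


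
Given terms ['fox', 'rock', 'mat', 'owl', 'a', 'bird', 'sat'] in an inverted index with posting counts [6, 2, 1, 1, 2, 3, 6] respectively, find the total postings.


Summing posting list sizes:
'fox': 6 postings
'rock': 2 postings
'mat': 1 postings
'owl': 1 postings
'a': 2 postings
'bird': 3 postings
'sat': 6 postings
Total = 6 + 2 + 1 + 1 + 2 + 3 + 6 = 21

21


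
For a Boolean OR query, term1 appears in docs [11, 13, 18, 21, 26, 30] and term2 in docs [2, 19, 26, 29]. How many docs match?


Boolean OR: find union of posting lists
term1 docs: [11, 13, 18, 21, 26, 30]
term2 docs: [2, 19, 26, 29]
Union: [2, 11, 13, 18, 19, 21, 26, 29, 30]
|union| = 9

9


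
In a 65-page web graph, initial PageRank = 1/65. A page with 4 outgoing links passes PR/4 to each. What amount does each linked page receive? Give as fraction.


Initial PR = 1/65 = 1/65
Outlinks = 4
Contribution per link = PR / outlinks
= 1/65 / 4
= 1/260

1/260
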